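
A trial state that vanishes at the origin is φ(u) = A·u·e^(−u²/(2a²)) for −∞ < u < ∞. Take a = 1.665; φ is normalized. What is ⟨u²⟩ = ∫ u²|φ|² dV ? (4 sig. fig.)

The expectation value is the |φ|²-weighted average of u^2: ∫ u^2|φ|² du.
The ratio of the moment integral to the normalization integral gives ⟨u²⟩ = 3·a^2/2.
Putting a = 1.665 gives 4.1583.

⟨u^2⟩ ≈ 4.158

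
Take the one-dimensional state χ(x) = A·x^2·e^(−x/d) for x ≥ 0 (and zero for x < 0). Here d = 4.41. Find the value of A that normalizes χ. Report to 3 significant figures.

Normalization requires ∫|χ|² dx = 1, integrated from 0 to ∞.
Recall ∫₀^∞ x^m e^(−x/β) dx = m!·β^(m+1), ∫|χ|² dx = A²·(3·d^5/4).
So A² = (3·d^5/4)^(−1).
Substituting d = 4.41 gives A² = 0.0007994, so A = 0.02827.

A ≈ 0.0283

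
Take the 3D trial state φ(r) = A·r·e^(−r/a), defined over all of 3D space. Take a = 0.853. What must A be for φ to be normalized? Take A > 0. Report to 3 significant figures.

A ≈ 0.485

Require ∫ |φ|² 4πr² dr = 1 over the whole domain.
Recall ∫₀^∞ r^m e^(−r/β) dr = m!·β^(m+1), the integral (without the A² prefactor) comes out to 3·π·a^5.
Hence A² = 1/[3·π·a^5].
With a = 0.853: A² = 0.2350 and A = 0.4847.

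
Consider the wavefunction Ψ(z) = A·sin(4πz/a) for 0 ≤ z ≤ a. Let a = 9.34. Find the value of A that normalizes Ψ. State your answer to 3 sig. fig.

A ≈ 0.463

The normalization condition is ∫|Ψ|² dz = 1 from 0 to a.
Carrying out the integral gives A² · a/2.
Hence A² = 1/[a/2].
With a = 9.34: A² = 0.2141 and A = 0.4627.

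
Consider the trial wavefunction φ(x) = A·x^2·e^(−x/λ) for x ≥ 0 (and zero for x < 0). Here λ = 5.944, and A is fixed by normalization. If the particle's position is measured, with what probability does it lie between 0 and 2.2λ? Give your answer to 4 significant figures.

The probability is P = ∫ |φ|² dx over [0, 2.2λ].
The normalization integral ∫|φ|²dx over the whole domain equals 3·λ^5/4·A², and A² cancels in the ratio.
Substituting u = x/λ, A² and the length scale cancel in the ratio: P = ∫_{0}^{2.2} u^4·e^(-2·u) du / ∫_{0}^{∞} u^4·e^(-2·u) du.
Using ∫ u^4·e^(-2·u) du = -(u^4/2 + u^3 + 3·u^2/2 + 3·u/2 + 3/4)·e^(-2·u), the numerator is ≈ 0.336612 and the denominator is 3/4.
This works out to P = 0.44882.

P ≈ 0.4488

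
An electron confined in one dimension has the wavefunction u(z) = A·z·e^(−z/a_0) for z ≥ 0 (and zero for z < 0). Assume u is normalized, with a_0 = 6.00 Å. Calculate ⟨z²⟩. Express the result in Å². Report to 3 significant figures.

⟨z^2⟩ ≈ 108 Å^2

By definition ⟨z²⟩ = ∫ z^2 |u(z)|² dz.
The ratio of the moment integral to the normalization integral gives ⟨z²⟩ = 3·a_0^2.
Putting a_0 = 6.00 gives 108.0.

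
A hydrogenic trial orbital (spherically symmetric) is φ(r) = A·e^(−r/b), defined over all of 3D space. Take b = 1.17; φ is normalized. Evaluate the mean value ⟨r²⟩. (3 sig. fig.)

⟨r^2⟩ ≈ 4.11

⟨r²⟩ = ∫ r^2 |φ|² 4πr² dr over the full domain.
The ratio of the moment integral to the normalization integral gives ⟨r²⟩ = 3·b^2.
Putting b = 1.17 gives 4.107.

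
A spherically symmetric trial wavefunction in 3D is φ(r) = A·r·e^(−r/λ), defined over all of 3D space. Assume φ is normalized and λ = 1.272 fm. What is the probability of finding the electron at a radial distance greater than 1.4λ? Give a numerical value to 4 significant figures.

P ≈ 0.8477

Integrate the radial probability density 4πr²|φ|² over r > 1.4λ.
A² is fixed by ∫₀^∞ 4πr²|φ|² dr = 1, i.e. A² = (3·π·λ^5)^(−1).
In terms of u = r/λ (A², 4π and the length scale all cancel between numerator and denominator), P = [∫_{1.4}^{∞} u^4·e^(-2·u) du] / [∫_{0}^{∞} u^4·e^(-2·u) du].
With ∫ u^4·e^(-2·u) du = -(u^4/2 + u^3 + 3·u^2/2 + 3·u/2 + 3/4)·e^(-2·u) + C, the region integral is ≈ 0.635757 and the full one is 3/4.
This evaluates to P = 0.84768.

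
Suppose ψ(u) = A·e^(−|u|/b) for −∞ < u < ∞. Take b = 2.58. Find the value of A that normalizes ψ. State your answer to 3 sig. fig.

A ≈ 0.623

We need A² ∫|f|² du = 1, taking the integral from −∞ to ∞.
With ψ = A·e^(−|u|/b), the integral evaluates to A²·[b].
Hence A² = 1/[b].
With b = 2.58: A² = 0.3876 and A = 0.6226.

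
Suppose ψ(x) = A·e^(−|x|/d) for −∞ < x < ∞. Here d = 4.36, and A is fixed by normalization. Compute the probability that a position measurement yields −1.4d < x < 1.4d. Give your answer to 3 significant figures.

The probability is P = ∫ |ψ|² dx over [−1.4d, 1.4d].
The normalization integral ∫|ψ|²dx over the whole domain equals d·A², and A² cancels in the ratio.
By symmetry take twice the x ≥ 0 contribution in numerator and denominator; the 2's cancel. Let u = x/d; then A² and the length scale cancel, so P = ∫_{0}^{1.4} e^(-2·u) du ÷ ∫_{0}^{∞} e^(-2·u) du.
With ∫ e^(-2·u) du = -e^(-2·u)/2 + C, the region integral is 1/2 - e^(-14/5)/2 and the full one is 1/2.
This works out to P = 0.9392.

P ≈ 0.939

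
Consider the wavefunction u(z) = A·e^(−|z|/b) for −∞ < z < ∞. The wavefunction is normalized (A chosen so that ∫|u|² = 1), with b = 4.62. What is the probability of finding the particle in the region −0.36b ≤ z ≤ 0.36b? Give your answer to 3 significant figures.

|u|² is the probability density, so P = ∫_{−0.36b}^{0.36b} |u|² dz.
With A² fixed by ∫|u|² = 1, i.e. A² = (b)^(−1), substitute and integrate.
By symmetry take twice the z ≥ 0 contribution in numerator and denominator; the 2's cancel. Substituting t = z/b, A² and the length scale cancel in the ratio: P = ∫_{0}^{0.36} e^(-2·t) dt / ∫_{0}^{∞} e^(-2·t) dt.
An antiderivative of e^(-2·t) is -e^(-2·t)/2; evaluating from 0 to 0.36 gives 1/2 - e^(-18/25)/2, while the full integral is 1/2.
This works out to P = 0.5132.

P ≈ 0.513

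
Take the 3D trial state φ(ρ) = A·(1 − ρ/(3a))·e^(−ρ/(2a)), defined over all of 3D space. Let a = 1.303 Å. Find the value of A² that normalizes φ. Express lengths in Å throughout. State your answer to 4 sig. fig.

We need A² ∫|f|² 4πρ² dρ = 1, taking the integral from 0 to ∞.
(Spherical symmetry: dV = 4πρ² dρ.)
With ∫₀^∞ ρ^4 e^(−αρ) dρ = 4!/α^5, ∫|φ|² 4πρ² dρ = A²·(8·π·a^3/3).
So A² = (8·π·a^3/3)^(−1).
Substituting a = 1.303 gives A² = 0.053957, so A = 0.23229.

A^2 ≈ 0.05396 Å^(-3)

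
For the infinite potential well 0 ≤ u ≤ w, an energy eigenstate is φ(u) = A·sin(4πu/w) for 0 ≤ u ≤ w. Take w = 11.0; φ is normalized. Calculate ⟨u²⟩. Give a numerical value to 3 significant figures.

⟨u^2⟩ ≈ 40.0

By definition ⟨u²⟩ = ∫ u^2 |φ(u)|² du.
Using sin²θ = (1 − cos 2θ)/2, the ratio of the moment integral to the normalization integral gives ⟨u²⟩ = -w^2/(32·π^2) + w^2/3.
With w = 11.0, ⟨u^2⟩ = 39.95.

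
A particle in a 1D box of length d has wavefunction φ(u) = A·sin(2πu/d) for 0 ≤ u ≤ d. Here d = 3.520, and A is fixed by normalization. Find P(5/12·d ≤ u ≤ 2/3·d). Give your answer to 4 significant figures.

P ≈ 0.1122

|φ|² is the probability density, so P = ∫_{5/12·d}^{2/3·d} |φ|² du.
Since A² = 1/(d/2), this is the region integral divided by the full normalization integral.
In terms of t = u/d (A² and the length scale cancel between numerator and denominator), P = [∫_{5/12}^{2/3} sin(2·π·t)^2 dt] / [∫_{0}^{1} sin(2·π·t)^2 dt].
With ∫ sin(2·π·t)^2 dt = t/2 - sin(4·π·t)/(8·π) + C, the region integral is -√(3)/(8·π) + 1/8 and the full one is 1/2.
Evaluating gives P = (π - √(3))/(4·π).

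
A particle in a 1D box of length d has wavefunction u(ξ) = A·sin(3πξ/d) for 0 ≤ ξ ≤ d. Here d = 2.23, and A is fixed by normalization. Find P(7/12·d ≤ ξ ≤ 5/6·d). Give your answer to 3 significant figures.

|u|² is the probability density, so P = ∫_{7/12·d}^{5/6·d} |u|² dξ.
With A² fixed by ∫|u|² = 1, i.e. A² = (d/2)^(−1), substitute and integrate.
In terms of t = ξ/d (A² and the length scale cancel between numerator and denominator), P = [∫_{7/12}^{5/6} sin(3·π·t)^2 dt] / [∫_{0}^{1} sin(3·π·t)^2 dt].
With ∫ sin(3·π·t)^2 dt = t/2 - sin(6·π·t)/(12·π) + C, the region integral is 1/8 - 1/(12·π) and the full one is 1/2.
Evaluating gives P = (-2 + 3·π)/(12·π).

P ≈ 0.197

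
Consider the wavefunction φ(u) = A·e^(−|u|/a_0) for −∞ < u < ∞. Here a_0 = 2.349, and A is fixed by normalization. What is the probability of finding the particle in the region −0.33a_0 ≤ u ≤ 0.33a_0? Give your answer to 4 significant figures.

The probability is P = ∫ |φ|² du over [−0.33a_0, 0.33a_0].
With A² fixed by ∫|φ|² = 1, i.e. A² = (a_0)^(−1), substitute and integrate.
Both integrals are even about u = 0, so only the u ≥ 0 halves are needed (the factors of 2 cancel). In terms of t = u/a_0 (A² and the length scale cancel between numerator and denominator), P = [∫_{0}^{0.33} e^(-2·t) dt] / [∫_{0}^{∞} e^(-2·t) dt].
An antiderivative of e^(-2·t) is -e^(-2·t)/2; evaluating from 0 to 0.33 gives 1/2 - e^(-33/50)/2, while the full integral is 1/2.
This works out to P = 0.48315.

P ≈ 0.4831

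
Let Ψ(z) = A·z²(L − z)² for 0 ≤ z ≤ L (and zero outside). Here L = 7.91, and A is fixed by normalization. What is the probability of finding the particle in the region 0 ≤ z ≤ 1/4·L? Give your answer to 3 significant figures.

P ≈ 0.0489

P = ∫_{0}^{1/4·L} |Ψ(z)|² dz.
Since A² = 1/(L^9/630), this is the region integral divided by the full normalization integral.
Substituting u = z/L, A² and the length scale cancel in the ratio: P = ∫_{0}^{1/4} u^4·(1 - u)^4 du / ∫_{0}^{1} u^4·(1 - u)^4 du.
With ∫ u^4·(1 - u)^4 du = u^5·(70·u^4 - 315·u^3 + 540·u^2 - 420·u + 126)/630 + C, the region integral is ≈ 0.000077662 and the full one is 1/630.
Evaluating gives P = 0.04893.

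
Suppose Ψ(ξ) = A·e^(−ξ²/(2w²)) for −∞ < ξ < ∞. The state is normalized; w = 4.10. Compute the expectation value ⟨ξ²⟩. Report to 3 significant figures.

By definition ⟨ξ²⟩ = ∫ ξ^2 |Ψ(ξ)|² dξ.
Using the Gaussian integral ∫_{−∞}^{∞} e^(−αξ²) dξ = √(π/α), the ratio of the moment integral to the normalization integral gives ⟨ξ²⟩ = w^2/2.
With w = 4.10, ⟨ξ^2⟩ = 8.405.

⟨ξ^2⟩ ≈ 8.41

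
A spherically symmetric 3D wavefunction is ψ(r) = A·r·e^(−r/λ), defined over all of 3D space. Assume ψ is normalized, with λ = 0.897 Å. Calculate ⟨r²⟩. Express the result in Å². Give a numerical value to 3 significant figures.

By definition ⟨r²⟩ = ∫ r^2 |ψ(r)|² 4πr² dr.
Using ∫₀^∞ rⁿ e^(−αr) dr = n!/αⁿ⁺¹, since the A² factors cancel between numerator and denominator, ⟨r²⟩ = 15·λ^2/2.
With λ = 0.897, ⟨r^2⟩ = 6.035.

⟨r^2⟩ ≈ 6.03 Å^2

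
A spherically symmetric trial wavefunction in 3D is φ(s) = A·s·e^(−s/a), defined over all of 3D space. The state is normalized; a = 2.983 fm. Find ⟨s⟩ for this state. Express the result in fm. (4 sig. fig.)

⟨s⟩ = ∫ s |φ|² 4πs² ds over the full domain.
The ratio of the moment integral to the normalization integral gives ⟨s⟩ = 5·a/2.
With a = 2.983, ⟨s⟩ = 7.4575.

⟨s⟩ ≈ 7.458 fm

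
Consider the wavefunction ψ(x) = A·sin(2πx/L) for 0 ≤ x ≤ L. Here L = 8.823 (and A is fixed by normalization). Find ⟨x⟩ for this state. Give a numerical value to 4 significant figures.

⟨x⟩ ≈ 4.412

By definition ⟨x⟩ = ∫ x |ψ(x)|² dx.
Evaluating both integrals, ⟨x⟩ = L/2.
Putting L = 8.823 gives 4.4115.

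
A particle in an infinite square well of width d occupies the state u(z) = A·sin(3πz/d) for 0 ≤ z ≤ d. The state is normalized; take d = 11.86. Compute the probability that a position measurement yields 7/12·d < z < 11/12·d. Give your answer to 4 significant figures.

P ≈ 0.3333

The probability is P = ∫ |u|² dz over [7/12·d, 11/12·d].
Since A² = 1/(d/2), this is the region integral divided by the full normalization integral.
Let t = z/d; then A² and the length scale cancel, so P = ∫_{7/12}^{11/12} sin(3·π·t)^2 dt ÷ ∫_{0}^{1} sin(3·π·t)^2 dt.
An antiderivative of sin(3·π·t)^2 is t/2 - sin(6·π·t)/(12·π); evaluating from 7/12 to 11/12 gives 1/6, while the full integral is 1/2.
Evaluating gives P = 1/3.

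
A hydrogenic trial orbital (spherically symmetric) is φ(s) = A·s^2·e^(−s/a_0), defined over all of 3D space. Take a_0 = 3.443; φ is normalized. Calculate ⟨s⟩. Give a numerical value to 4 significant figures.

The expectation value is the |φ|²-weighted average of s: ∫ s|φ|² 4πs² ds.
Evaluating both integrals, ⟨s⟩ = 7·a_0/2.
With a_0 = 3.443, ⟨s⟩ = 12.051.

⟨s⟩ ≈ 12.05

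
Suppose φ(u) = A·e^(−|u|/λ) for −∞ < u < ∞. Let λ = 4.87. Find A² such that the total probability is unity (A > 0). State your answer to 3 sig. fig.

A^2 ≈ 0.205

Require ∫ |φ|² du = 1 over the whole domain.
With ∫₀^∞ u^0 e^(−αu) du = 0!/α^1, the integral (without the A² prefactor) comes out to λ.
Setting this equal to 1 gives A² = 1/(λ).
Substituting λ = 4.87 gives A² = 0.2053, so A = 0.4531.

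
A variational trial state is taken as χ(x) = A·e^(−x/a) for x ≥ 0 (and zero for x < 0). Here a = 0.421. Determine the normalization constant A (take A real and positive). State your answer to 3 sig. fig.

We need A² ∫|f|² dx = 1, taking the integral from 0 to ∞.
With ∫₀^∞ x^0 e^(−αx) dx = 0!/α^1, carrying out the integral gives A² · a/2.
Substituting a = 0.421 gives A² = 4.751, so A = 2.180.

A ≈ 2.18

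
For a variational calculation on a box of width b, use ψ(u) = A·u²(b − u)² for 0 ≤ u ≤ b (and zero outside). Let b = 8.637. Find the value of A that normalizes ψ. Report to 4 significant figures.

Require ∫ |ψ|² du = 1 over the whole domain.
Expanding the polynomial and integrating term by term, with ψ = A·u²(b − u)², the integral evaluates to A²·[b^9/630].
With b = 8.637: A² = 0.0000023555 and A = 0.0015347.

A ≈ 0.001535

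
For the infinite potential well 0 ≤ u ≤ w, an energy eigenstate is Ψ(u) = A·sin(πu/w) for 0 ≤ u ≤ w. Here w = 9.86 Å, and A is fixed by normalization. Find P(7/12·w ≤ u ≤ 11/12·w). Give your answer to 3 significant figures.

P = ∫_{7/12·w}^{11/12·w} |Ψ(u)|² du.
Since A² = 1/(w/2), this is the region integral divided by the full normalization integral.
In terms of t = u/w (A² and the length scale cancel between numerator and denominator), P = [∫_{7/12}^{11/12} sin(π·t)^2 dt] / [∫_{0}^{1} sin(π·t)^2 dt].
An antiderivative of sin(π·t)^2 is t/2 - sin(2·π·t)/(4·π); evaluating from 7/12 to 11/12 gives 1/6, while the full integral is 1/2.
Evaluating gives P = 1/3.

P ≈ 0.333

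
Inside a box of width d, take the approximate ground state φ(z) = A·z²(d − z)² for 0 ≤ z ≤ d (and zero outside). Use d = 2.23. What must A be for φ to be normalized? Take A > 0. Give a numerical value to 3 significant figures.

A ≈ 0.680

Require ∫ |φ|² dz = 1 over the whole domain.
With φ = A·z²(d − z)², the integral evaluates to A²·[d^9/630].
Setting this equal to 1 gives A² = 1/(d^9/630).
Substituting d = 2.23 gives A² = 0.4620, so A = 0.6797.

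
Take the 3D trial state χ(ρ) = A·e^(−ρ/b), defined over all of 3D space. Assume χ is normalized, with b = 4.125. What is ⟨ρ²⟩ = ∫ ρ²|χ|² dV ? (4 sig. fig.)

⟨ρ^2⟩ ≈ 51.05

⟨ρ²⟩ = ∫ ρ^2 |χ|² 4πρ² dρ over the full domain.
Since the A² factors cancel between numerator and denominator, ⟨ρ²⟩ = 3·b^2.
Putting b = 4.125 gives 51.047.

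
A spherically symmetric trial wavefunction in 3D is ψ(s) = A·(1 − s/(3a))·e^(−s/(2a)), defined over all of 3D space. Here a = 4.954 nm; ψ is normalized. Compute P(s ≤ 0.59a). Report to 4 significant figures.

With dV = 4πs²ds, the probability is ∫|ψ|² dV over s ≤ 0.59a.
The full normalization integral is A²·[8·π·a^3/3] = 1, fixing A².
Substituting u = s/a, A², 4π and the length scale all cancel in the ratio: P = ∫_{0}^{0.59} u^2·(1 - u/3)^2·e^(-u) du / ∫_{0}^{∞} u^2·(1 - u/3)^2·e^(-u) du.
With ∫ u^2·(1 - u/3)^2·e^(-u) du = (-u^4 + 2·u^3 - 3·u^2 - 6·u - 6)·e^(-u)/9 + C, the region integral is ≈ 0.0325954 and the full one is 2/3.
Taking the ratio yields P = 0.048893.

P ≈ 0.04889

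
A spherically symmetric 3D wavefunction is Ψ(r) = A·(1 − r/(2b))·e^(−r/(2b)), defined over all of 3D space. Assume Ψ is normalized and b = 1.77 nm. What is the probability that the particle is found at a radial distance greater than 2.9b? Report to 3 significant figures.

With dV = 4πr²dr, the probability is ∫|Ψ|² dV over r > 2.9b.
Normalization gives A² = 1/(8·π·b^3).
Substituting u = r/b, A², 4π and the length scale all cancel in the ratio: P = ∫_{2.9}^{∞} u^2·(1 - u/2)^2·e^(-u) du / ∫_{0}^{∞} u^2·(1 - u/2)^2·e^(-u) du.
Using ∫ u^2·(1 - u/2)^2·e^(-u) du = -(u^4/4 + u^2 + 2·u + 2)·e^(-u), the numerator is ≈ 1.8648 and the denominator is 2.
This evaluates to P = 0.9324.

P ≈ 0.932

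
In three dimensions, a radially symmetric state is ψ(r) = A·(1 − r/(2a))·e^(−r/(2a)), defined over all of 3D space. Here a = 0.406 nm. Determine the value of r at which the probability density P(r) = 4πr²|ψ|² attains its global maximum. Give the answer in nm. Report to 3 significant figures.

The maximum of P(r) = 4πr²|ψ|² occurs where its derivative vanishes.
Solving yields r = a·(√(5) + 3).
With a = 0.406, the most probable radial distance is 2.126 nm.

r ≈ 2.13 nm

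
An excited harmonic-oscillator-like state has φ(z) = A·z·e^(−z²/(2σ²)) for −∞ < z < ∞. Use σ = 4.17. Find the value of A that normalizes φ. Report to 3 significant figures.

A ≈ 0.125

Normalization requires ∫|φ|² dz = 1, integrated from −∞ to ∞.
With ∫_{−∞}^{∞} z^(2m) e^(−αz²) dz = (2m−1)!!·√π / (2^m α^(m+1/2)), carrying out the integral gives A² · √(π)·σ^3/2.
Setting this equal to 1 gives A² = 1/(√(π)·σ^3/2).
Plugging in σ = 4.17 yields A = 0.1247.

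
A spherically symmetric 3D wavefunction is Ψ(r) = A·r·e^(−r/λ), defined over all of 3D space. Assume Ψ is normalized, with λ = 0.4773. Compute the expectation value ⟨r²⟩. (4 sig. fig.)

⟨r^2⟩ ≈ 1.709

⟨r²⟩ = ∫ r^2 |Ψ|² 4πr² dr over the full domain.
The ratio of the moment integral to the normalization integral gives ⟨r²⟩ = 15·λ^2/2.
With λ = 0.4773, ⟨r^2⟩ = 1.7086.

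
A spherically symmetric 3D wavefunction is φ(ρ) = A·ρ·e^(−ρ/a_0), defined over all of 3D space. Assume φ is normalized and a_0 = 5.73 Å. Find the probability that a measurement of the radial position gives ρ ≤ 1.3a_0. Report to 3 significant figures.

P ≈ 0.123

P = ∫ |φ|² 4πρ² dρ over ρ ≤ 1.3a_0.
Normalization gives A² = 1/(3·π·a_0^5).
Substituting u = ρ/a_0, A², 4π and the length scale all cancel in the ratio: P = ∫_{0}^{1.3} u^4·e^(-2·u) du / ∫_{0}^{∞} u^4·e^(-2·u) du.
With ∫ u^4·e^(-2·u) du = -(u^4/2 + u^3 + 3·u^2/2 + 3·u/2 + 3/4)·e^(-2·u) + C, the region integral is ≈ 0.091932 and the full one is 3/4.
Taking the ratio yields P = 0.1226.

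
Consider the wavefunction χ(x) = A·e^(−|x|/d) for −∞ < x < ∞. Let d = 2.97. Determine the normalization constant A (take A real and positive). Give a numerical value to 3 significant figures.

A ≈ 0.580

Require ∫ |χ|² dx = 1 over the whole domain.
Recall ∫₀^∞ x^m e^(−x/β) dx = m!·β^(m+1), with χ = A·e^(−|x|/d), the integral evaluates to A²·[d].
So A² = (d)^(−1).
Substituting d = 2.97 gives A² = 0.3367, so A = 0.5803.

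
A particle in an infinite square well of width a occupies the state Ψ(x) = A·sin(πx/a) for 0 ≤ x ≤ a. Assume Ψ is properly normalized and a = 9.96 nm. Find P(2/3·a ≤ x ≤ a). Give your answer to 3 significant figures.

|Ψ|² is the probability density, so P = ∫_{2/3·a}^{a} |Ψ|² dx.
The normalization integral ∫|Ψ|²dx over the whole domain equals a/2·A², and A² cancels in the ratio.
Let u = x/a; then A² and the length scale cancel, so P = ∫_{2/3}^{1} sin(π·u)^2 du ÷ ∫_{0}^{1} sin(π·u)^2 du.
Using ∫ sin(π·u)^2 du = u/2 - sin(2·π·u)/(4·π), the numerator is -√(3)/(8·π) + 1/6 and the denominator is 1/2.
Taking the ratio, P = (-√(3)/4 + π/3)/π.

P ≈ 0.196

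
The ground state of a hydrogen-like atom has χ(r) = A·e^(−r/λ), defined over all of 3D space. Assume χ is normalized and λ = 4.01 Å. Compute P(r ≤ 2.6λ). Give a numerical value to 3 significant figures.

Integrate the radial probability density 4πr²|χ|² over r ≤ 2.6λ.
The full normalization integral is A²·[π·λ^3] = 1, fixing A².
Let u = r/λ; then A², 4π and the length scale all cancel, so P = ∫_{0}^{2.6} u^2·e^(-2·u) du ÷ ∫_{0}^{∞} u^2·e^(-2·u) du.
With ∫ u^2·e^(-2·u) du = -(2·u^2 + 2·u + 1)·e^(-2·u)/4 + C, the region integral is 1/4 - 493·e^(-26/5)/100 and the full one is 1/4.
Taking the ratio yields P = 0.8912.

P ≈ 0.891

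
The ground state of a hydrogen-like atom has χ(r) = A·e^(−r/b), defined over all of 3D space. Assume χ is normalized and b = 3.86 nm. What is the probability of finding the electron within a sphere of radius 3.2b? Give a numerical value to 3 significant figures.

Integrate the radial probability density 4πr²|χ|² over r ≤ 3.2b.
A² is fixed by ∫₀^∞ 4πr²|χ|² dr = 1, i.e. A² = (π·b^3)^(−1).
Let u = r/b; then A², 4π and the length scale all cancel, so P = ∫_{0}^{3.2} u^2·e^(-2·u) du ÷ ∫_{0}^{∞} u^2·e^(-2·u) du.
An antiderivative of u^2·e^(-2·u) is -(2·u^2 + 2·u + 1)·e^(-2·u)/4; evaluating from 0 to 3.2 gives 1/4 - 697·e^(-32/5)/100, while the full integral is 1/4.
Taking the ratio yields P = 0.9537.

P ≈ 0.954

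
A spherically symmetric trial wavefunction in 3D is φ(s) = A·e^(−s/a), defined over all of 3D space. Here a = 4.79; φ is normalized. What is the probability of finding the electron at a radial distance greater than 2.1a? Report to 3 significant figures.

P ≈ 0.210

P = ∫ |φ|² 4πs² ds over s > 2.1a.
The full normalization integral is A²·[π·a^3] = 1, fixing A².
Let u = s/a; then A², 4π and the length scale all cancel, so P = ∫_{2.1}^{∞} u^2·e^(-2·u) du ÷ ∫_{0}^{∞} u^2·e^(-2·u) du.
Using ∫ u^2·e^(-2·u) du = -(2·u^2 + 2·u + 1)·e^(-2·u)/4, the numerator is 701·e^(-21/5)/200 and the denominator is 1/4.
The region integral divided by the full integral gives P = 0.2102.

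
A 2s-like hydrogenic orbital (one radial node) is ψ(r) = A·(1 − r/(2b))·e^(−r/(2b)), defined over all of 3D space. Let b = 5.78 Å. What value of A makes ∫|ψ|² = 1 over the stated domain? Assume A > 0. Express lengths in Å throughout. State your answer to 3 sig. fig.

A ≈ 0.0144 Å^(-3/2)

The normalization condition is ∫|ψ|² 4πr² dr = 1 from 0 to ∞.
Recall ∫₀^∞ r^m e^(−r/β) dr = m!·β^(m+1), ∫|ψ|² 4πr² dr = A²·(8·π·b^3).
Setting this equal to 1 gives A² = 1/(8·π·b^3).
Plugging in b = 5.78 yields A = 0.01435.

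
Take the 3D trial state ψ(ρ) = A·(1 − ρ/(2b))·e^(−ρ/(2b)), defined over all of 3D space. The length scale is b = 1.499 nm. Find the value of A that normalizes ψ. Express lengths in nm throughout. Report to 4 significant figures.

Normalization requires ∫|ψ|² 4πρ² dρ = 1, integrated from 0 to ∞.
(Spherical symmetry: dV = 4πρ² dρ.)
With ψ = A·(1 − ρ/(2b))·e^(−ρ/(2b)), the integral evaluates to A²·[8·π·b^3].
Setting this equal to 1 gives A² = 1/(8·π·b^3).
With b = 1.499: A² = 0.011813 and A = 0.10869.

A ≈ 0.1087 nm^(-3/2)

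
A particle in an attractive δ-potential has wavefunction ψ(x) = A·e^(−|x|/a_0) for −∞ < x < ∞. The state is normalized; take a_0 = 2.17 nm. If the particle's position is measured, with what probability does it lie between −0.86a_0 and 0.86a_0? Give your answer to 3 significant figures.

P ≈ 0.821

P = ∫_{−0.86a_0}^{0.86a_0} |ψ(x)|² dx.
The normalization integral ∫|ψ|²dx over the whole domain equals a_0·A², and A² cancels in the ratio.
By symmetry take twice the x ≥ 0 contribution in numerator and denominator; the 2's cancel. Substituting u = x/a_0, A² and the length scale cancel in the ratio: P = ∫_{0}^{0.86} e^(-2·u) du / ∫_{0}^{∞} e^(-2·u) du.
An antiderivative of e^(-2·u) is -e^(-2·u)/2; evaluating from 0 to 0.86 gives 1/2 - e^(-43/25)/2, while the full integral is 1/2.
Evaluating gives P = 0.8209.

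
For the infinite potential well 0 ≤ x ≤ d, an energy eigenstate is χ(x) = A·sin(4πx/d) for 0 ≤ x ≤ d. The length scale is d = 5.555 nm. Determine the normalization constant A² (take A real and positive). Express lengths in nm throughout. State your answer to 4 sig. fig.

A^2 ≈ 0.3600 nm^(-1)

Normalization requires ∫|χ|² dx = 1, integrated from 0 to d.
With ∫₀^d sin²(nπx/d) dx = d/2, ∫|χ|² dx = A²·(d/2).
Setting this equal to 1 gives A² = 1/(d/2).
With d = 5.555: A² = 0.36004 and A = 0.60003.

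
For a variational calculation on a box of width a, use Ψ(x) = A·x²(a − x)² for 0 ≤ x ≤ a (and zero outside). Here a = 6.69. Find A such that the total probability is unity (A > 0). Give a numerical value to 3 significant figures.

A ≈ 0.00484

We need A² ∫|f|² dx = 1, taking the integral from 0 to a.
The integral (without the A² prefactor) comes out to a^9/630.
So A² = (a^9/630)^(−1).
Plugging in a = 6.69 yields A = 0.004845.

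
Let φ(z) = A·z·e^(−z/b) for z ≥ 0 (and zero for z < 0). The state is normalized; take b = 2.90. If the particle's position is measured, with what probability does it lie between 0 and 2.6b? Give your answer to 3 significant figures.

P ≈ 0.891

The probability is P = ∫ |φ|² dz over [0, 2.6b].
With A² fixed by ∫|φ|² = 1, i.e. A² = (b^3/4)^(−1), substitute and integrate.
In terms of u = z/b (A² and the length scale cancel between numerator and denominator), P = [∫_{0}^{2.6} u^2·e^(-2·u) du] / [∫_{0}^{∞} u^2·e^(-2·u) du].
With ∫ u^2·e^(-2·u) du = -(2·u^2 + 2·u + 1)·e^(-2·u)/4 + C, the region integral is 1/4 - 493·e^(-26/5)/100 and the full one is 1/4.
The result is P = 0.8912.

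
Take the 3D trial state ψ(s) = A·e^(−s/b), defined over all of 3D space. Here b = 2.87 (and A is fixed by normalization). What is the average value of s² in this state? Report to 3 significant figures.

The expectation value is the |ψ|²-weighted average of s^2: ∫ s^2|ψ|² 4πs² ds.
Since the A² factors cancel between numerator and denominator, ⟨s²⟩ = 3·b^2.
With b = 2.87, ⟨s^2⟩ = 24.71.

⟨s^2⟩ ≈ 24.7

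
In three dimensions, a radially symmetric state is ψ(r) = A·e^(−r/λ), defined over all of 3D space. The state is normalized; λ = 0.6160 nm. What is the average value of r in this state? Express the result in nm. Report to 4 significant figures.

By definition ⟨r⟩ = ∫ r |ψ(r)|² 4πr² dr.
The ratio of the moment integral to the normalization integral gives ⟨r⟩ = 3·λ/2.
With λ = 0.6160, ⟨r⟩ = 0.92400.

⟨r⟩ ≈ 0.9240 nm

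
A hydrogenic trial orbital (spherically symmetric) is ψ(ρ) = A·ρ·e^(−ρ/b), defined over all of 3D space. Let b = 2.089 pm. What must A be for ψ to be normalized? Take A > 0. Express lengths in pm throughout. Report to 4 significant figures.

A ≈ 0.05164 pm^(-5/2)

Require ∫ |ψ|² 4πρ² dρ = 1 over the whole domain.
The angular integral contributes 4π, leaving ∫₀^∞ ρ²|ψ|² dρ.
With ∫₀^∞ ρ^4 e^(−αρ) dρ = 4!/α^5, carrying out the integral gives A² · 3·π·b^5.
Plugging in b = 2.089 yields A = 0.051644.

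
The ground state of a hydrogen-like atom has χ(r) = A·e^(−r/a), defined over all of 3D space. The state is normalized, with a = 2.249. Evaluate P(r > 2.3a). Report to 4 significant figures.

Integrate the radial probability density 4πr²|χ|² over r > 2.3a.
The full normalization integral is A²·[π·a^3] = 1, fixing A².
Substituting u = r/a, A², 4π and the length scale all cancel in the ratio: P = ∫_{2.3}^{∞} u^2·e^(-2·u) du / ∫_{0}^{∞} u^2·e^(-2·u) du.
Using ∫ u^2·e^(-2·u) du = -(2·u^2 + 2·u + 1)·e^(-2·u)/4, the numerator is 809·e^(-23/5)/200 and the denominator is 1/4.
This evaluates to P = 0.16264.

P ≈ 0.1626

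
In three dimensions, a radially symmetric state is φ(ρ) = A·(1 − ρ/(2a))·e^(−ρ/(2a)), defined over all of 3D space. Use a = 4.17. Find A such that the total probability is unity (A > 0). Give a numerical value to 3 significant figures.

The normalization condition is ∫|φ|² 4πρ² dρ = 1 from 0 to ∞.
(Spherical symmetry: dV = 4πρ² dρ.)
Recall ∫₀^∞ ρ^m e^(−ρ/β) dρ = m!·β^(m+1), with φ = A·(1 − ρ/(2a))·e^(−ρ/(2a)), the integral evaluates to A²·[8·π·a^3].
Hence A² = 1/[8·π·a^3].
With a = 4.17: A² = 0.0005487 and A = 0.02342.

A ≈ 0.0234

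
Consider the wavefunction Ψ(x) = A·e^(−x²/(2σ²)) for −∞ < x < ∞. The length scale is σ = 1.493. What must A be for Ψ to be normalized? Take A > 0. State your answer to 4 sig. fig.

A ≈ 0.6147

The normalization condition is ∫|Ψ|² dx = 1 from −∞ to ∞.
The integral (without the A² prefactor) comes out to √(π)·σ.
Plugging in σ = 1.493 yields A = 0.61473.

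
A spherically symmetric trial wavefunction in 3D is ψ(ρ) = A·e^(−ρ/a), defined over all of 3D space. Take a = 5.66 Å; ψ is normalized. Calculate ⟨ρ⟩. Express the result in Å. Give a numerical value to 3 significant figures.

⟨ρ⟩ ≈ 8.49 Å

By definition ⟨ρ⟩ = ∫ ρ |ψ(ρ)|² 4πρ² dρ.
With ∫₀^∞ ρ^3 e^(−αρ) dρ = 3!/α^4, the ratio of the moment integral to the normalization integral gives ⟨ρ⟩ = 3·a/2.
Putting a = 5.66 gives 8.490.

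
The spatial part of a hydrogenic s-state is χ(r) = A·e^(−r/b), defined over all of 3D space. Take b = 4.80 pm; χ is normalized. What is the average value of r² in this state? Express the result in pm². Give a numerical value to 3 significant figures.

By definition ⟨r²⟩ = ∫ r^2 |χ(r)|² 4πr² dr.
The ratio of the moment integral to the normalization integral gives ⟨r²⟩ = 3·b^2.
Putting b = 4.80 gives 69.12.

⟨r^2⟩ ≈ 69.1 pm^2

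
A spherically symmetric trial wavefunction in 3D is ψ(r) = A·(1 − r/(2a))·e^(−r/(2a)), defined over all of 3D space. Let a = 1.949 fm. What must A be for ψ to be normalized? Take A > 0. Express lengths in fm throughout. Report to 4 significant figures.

The normalization condition is ∫|ψ|² 4πr² dr = 1 from 0 to ∞.
In 3D with spherical symmetry the volume element is 4πr² dr.
Recall ∫₀^∞ r^m e^(−r/β) dr = m!·β^(m+1), carrying out the integral gives A² · 8·π·a^3.
Hence A² = 1/[8·π·a^3].
Substituting a = 1.949 gives A² = 0.0053743, so A = 0.073310.

A ≈ 0.07331 fm^(-3/2)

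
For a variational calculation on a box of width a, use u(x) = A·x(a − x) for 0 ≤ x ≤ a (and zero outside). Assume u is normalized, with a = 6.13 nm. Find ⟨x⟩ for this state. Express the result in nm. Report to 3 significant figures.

⟨x⟩ ≈ 3.07 nm

The expectation value is the |u|²-weighted average of x: ∫ x|u|² dx.
The ratio of the moment integral to the normalization integral gives ⟨x⟩ = a/2.
With a = 6.13, ⟨x⟩ = 3.065.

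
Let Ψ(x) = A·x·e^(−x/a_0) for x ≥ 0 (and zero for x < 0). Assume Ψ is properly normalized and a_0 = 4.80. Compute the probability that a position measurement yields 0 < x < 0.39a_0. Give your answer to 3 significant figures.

P = ∫_{0}^{0.39a_0} |Ψ(x)|² dx.
Since A² = 1/(a_0^3/4), this is the region integral divided by the full normalization integral.
Substituting u = x/a_0, A² and the length scale cancel in the ratio: P = ∫_{0}^{0.39} u^2·e^(-2·u) du / ∫_{0}^{∞} u^2·e^(-2·u) du.
Using ∫ u^2·e^(-2·u) du = -(2·u^2 + 2·u + 1)·e^(-2·u)/4, the numerator is ≈ 0.011148 and the denominator is 1/4.
This works out to P = 0.04459.

P ≈ 0.0446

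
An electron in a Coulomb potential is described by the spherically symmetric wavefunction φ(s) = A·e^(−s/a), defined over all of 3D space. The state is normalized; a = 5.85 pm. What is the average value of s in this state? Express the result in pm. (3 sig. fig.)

⟨s⟩ ≈ 8.78 pm

⟨s⟩ = ∫ s |φ|² 4πs² ds over the full domain.
The ratio of the moment integral to the normalization integral gives ⟨s⟩ = 3·a/2.
With a = 5.85, ⟨s⟩ = 8.775.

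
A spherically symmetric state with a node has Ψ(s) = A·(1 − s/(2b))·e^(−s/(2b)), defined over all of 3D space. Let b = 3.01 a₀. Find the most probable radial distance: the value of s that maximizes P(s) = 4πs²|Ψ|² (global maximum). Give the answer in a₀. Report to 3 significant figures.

The maximum of P(s) = 4πs²|Ψ|² occurs where its derivative vanishes.
Solving yields s = b·(√(5) + 3).
With b = 3.01, the most probable radial distance is 15.76 a₀.

s ≈ 15.8 a₀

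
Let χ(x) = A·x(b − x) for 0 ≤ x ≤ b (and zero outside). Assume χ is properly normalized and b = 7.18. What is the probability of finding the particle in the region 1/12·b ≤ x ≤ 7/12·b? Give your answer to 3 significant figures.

P ≈ 0.648

P = ∫_{1/12·b}^{7/12·b} |χ(x)|² dx.
Since A² = 1/(b^5/30), this is the region integral divided by the full normalization integral.
Let u = x/b; then A² and the length scale cancel, so P = ∫_{1/12}^{7/12} u^2·(1 - u)^2 du ÷ ∫_{0}^{1} u^2·(1 - u)^2 du.
With ∫ u^2·(1 - u)^2 du = u^3·(6·u^2 - 15·u + 10)/30 + C, the region integral is ≈ 0.021610 and the full one is 1/30.
The result is P = 4481/6912.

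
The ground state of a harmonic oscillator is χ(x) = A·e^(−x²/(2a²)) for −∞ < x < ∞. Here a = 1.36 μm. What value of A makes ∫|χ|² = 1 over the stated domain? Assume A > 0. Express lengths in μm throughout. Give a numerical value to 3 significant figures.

Require ∫ |χ|² dx = 1 over the whole domain.
With ∫_{−∞}^{∞} x^(2m) e^(−αx²) dx = (2m−1)!!·√π / (2^m α^(m+1/2)), with χ = A·e^(−x²/(2a²)), the integral evaluates to A²·[√(π)·a].
Hence A² = 1/[√(π)·a].
Substituting a = 1.36 gives A² = 0.4148, so A = 0.6441.

A ≈ 0.644 μm^(-1/2)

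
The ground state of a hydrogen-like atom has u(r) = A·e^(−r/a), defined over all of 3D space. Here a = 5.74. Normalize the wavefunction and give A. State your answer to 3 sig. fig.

A ≈ 0.0410

We need A² ∫|f|² 4πr² dr = 1, taking the integral from 0 to ∞.
Carrying out the integral gives A² · π·a^3.
Setting this equal to 1 gives A² = 1/(π·a^3).
With a = 5.74: A² = 0.001683 and A = 0.04103.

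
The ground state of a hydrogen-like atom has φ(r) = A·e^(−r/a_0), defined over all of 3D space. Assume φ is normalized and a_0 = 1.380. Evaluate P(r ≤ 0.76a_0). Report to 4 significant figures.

P = ∫ |φ|² 4πr² dr over r ≤ 0.76a_0.
Normalization gives A² = 1/(π·a_0^3).
Substituting u = r/a_0, A², 4π and the length scale all cancel in the ratio: P = ∫_{0}^{0.76} u^2·e^(-2·u) du / ∫_{0}^{∞} u^2·e^(-2·u) du.
An antiderivative of u^2·e^(-2·u) is -(2·u^2 + 2·u + 1)·e^(-2·u)/4; evaluating from 0 to 0.76 gives 1/4 - 2297·e^(-38/25)/2500, while the full integral is 1/4.
This evaluates to P = 0.19619.

P ≈ 0.1962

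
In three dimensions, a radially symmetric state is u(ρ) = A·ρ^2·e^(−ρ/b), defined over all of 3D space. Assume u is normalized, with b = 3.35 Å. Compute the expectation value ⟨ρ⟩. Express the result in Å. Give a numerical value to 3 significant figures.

By definition ⟨ρ⟩ = ∫ ρ |u(ρ)|² 4πρ² dρ.
Recall ∫₀^∞ ρ^m e^(−ρ/β) dρ = m!·β^(m+1), since the A² factors cancel between numerator and denominator, ⟨ρ⟩ = 7·b/2.
Putting b = 3.35 gives 11.73.

⟨ρ⟩ ≈ 11.7 Å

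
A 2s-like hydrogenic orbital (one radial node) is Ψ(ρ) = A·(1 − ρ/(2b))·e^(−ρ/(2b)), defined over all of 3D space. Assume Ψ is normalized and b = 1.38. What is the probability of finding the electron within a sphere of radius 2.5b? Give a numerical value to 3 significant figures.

With dV = 4πρ²dρ, the probability is ∫|Ψ|² dV over ρ ≤ 2.5b.
Normalization gives A² = 1/(8·π·b^3).
In terms of u = ρ/b (A², 4π and the length scale all cancel between numerator and denominator), P = [∫_{0}^{2.5} u^2·(1 - u/2)^2·e^(-u) du] / [∫_{0}^{∞} u^2·(1 - u/2)^2·e^(-u) du].
An antiderivative of u^2·(1 - u/2)^2·e^(-u) is -(u^4/4 + u^2 + 2·u + 2)·e^(-u); evaluating from 0 to 2.5 gives 2 - 1473·e^(-5/2)/64, while the full integral is 2.
This evaluates to P = 0.05538.

P ≈ 0.0554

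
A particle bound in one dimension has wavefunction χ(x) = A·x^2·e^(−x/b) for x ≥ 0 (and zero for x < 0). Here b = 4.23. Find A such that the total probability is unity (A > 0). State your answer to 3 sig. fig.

We need A² ∫|f|² dx = 1, taking the integral from 0 to ∞.
Recall ∫₀^∞ x^m e^(−x/β) dx = m!·β^(m+1), ∫|χ|² dx = A²·(3·b^5/4).
Setting this equal to 1 gives A² = 1/(3·b^5/4).
Plugging in b = 4.23 yields A = 0.03138.

A ≈ 0.0314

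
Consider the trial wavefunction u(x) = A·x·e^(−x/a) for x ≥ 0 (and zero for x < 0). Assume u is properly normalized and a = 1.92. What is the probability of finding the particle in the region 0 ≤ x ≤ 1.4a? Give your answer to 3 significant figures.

P = ∫_{0}^{1.4a} |u(x)|² dx.
The normalization integral ∫|u|²dx over the whole domain equals a^3/4·A², and A² cancels in the ratio.
Let t = x/a; then A² and the length scale cancel, so P = ∫_{0}^{1.4} t^2·e^(-2·t) dt ÷ ∫_{0}^{∞} t^2·e^(-2·t) dt.
An antiderivative of t^2·e^(-2·t) is -(2·t^2 + 2·t + 1)·e^(-2·t)/4; evaluating from 0 to 1.4 gives 1/4 - 193·e^(-14/5)/100, while the full integral is 1/4.
The result is P = 0.5305.

P ≈ 0.531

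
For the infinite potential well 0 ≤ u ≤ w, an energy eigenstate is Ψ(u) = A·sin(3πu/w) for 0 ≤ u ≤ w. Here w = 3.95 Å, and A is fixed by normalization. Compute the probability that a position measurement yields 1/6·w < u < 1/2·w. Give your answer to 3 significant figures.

P = ∫_{1/6·w}^{1/2·w} |Ψ(u)|² du.
The normalization integral ∫|Ψ|²du over the whole domain equals w/2·A², and A² cancels in the ratio.
In terms of t = u/w (A² and the length scale cancel between numerator and denominator), P = [∫_{1/6}^{1/2} sin(3·π·t)^2 dt] / [∫_{0}^{1} sin(3·π·t)^2 dt].
An antiderivative of sin(3·π·t)^2 is t/2 - sin(6·π·t)/(12·π); evaluating from 1/6 to 1/2 gives 1/6, while the full integral is 1/2.
The result is P = 1/3.

P ≈ 0.333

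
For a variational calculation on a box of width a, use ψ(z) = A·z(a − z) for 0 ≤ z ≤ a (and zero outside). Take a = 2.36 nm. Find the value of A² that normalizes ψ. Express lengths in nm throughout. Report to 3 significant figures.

A^2 ≈ 0.410 nm^(-5)

We need A² ∫|f|² dz = 1, taking the integral from 0 to a.
∫|ψ|² dz = A²·(a^5/30).
Hence A² = 1/[a^5/30].
Plugging in a = 2.36 yields A = 0.6401.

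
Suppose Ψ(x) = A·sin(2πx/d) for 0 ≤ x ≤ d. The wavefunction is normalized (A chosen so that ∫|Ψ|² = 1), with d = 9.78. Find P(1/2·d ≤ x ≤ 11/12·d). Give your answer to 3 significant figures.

P ≈ 0.486

|Ψ|² is the probability density, so P = ∫_{1/2·d}^{11/12·d} |Ψ|² dx.
With A² fixed by ∫|Ψ|² = 1, i.e. A² = (d/2)^(−1), substitute and integrate.
Substituting u = x/d, A² and the length scale cancel in the ratio: P = ∫_{1/2}^{11/12} sin(2·π·u)^2 du / ∫_{0}^{1} sin(2·π·u)^2 du.
With ∫ sin(2·π·u)^2 du = u/2 - sin(4·π·u)/(8·π) + C, the region integral is √(3)/(16·π) + 5/24 and the full one is 1/2.
The result is P = √(3)/(8·π) + 5/12.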